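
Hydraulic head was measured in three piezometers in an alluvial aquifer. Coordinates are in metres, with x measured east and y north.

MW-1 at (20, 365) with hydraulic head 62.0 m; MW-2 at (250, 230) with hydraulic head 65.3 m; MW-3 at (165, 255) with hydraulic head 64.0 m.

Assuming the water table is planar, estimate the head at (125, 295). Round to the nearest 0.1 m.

63.5 m

Differences from MW-1: to MW-2 (Δx, Δy, Δh) = (230, -135, +3.3); to MW-3 = (145, -110, +2.0).
Determinant of the coordinate differences = 230·(-110) − 145·(-135) = -5725.
∂h/∂x = [(+3.3)·(-110) − (+2.0)·(-135)] / -5725 = +0.01624
∂h/∂y = [230·(+2.0) − 145·(+3.3)] / -5725 = +0.003231
h(125, 295) = 62.0 + (+0.01624)·(105) + (+0.003231)·(-70) = 62.0 +1.706 -0.226 = 63.479 m.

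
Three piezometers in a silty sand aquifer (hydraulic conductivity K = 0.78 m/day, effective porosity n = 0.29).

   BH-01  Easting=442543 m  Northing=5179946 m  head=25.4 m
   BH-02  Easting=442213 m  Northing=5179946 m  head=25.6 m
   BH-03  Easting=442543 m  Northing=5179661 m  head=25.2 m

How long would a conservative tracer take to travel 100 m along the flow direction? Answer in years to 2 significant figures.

110 years

∂h/∂x = (25.6 − 25.4) / (442213 − 442543) = -0.0006061
∂h/∂y = (25.2 − 25.4) / (5179661 − 5179946) = +0.0007018
|∇h| = √(-0.0006061² + 0.0007018²) = 0.0009273
Seepage velocity v = K·i/n = 0.78 × 0.0009273 / 0.29 = 0.002494 m/day.
t = 100 / 0.002494 = 4.01e+04 days = 110 years.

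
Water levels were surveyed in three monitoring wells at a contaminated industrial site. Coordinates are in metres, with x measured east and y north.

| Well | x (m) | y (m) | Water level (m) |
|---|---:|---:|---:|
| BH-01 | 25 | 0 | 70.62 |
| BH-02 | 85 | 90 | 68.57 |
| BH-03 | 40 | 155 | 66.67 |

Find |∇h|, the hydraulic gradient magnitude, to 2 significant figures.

0.026

Three-point gradient (reference BH-01): Δ to BH-02 = (60, 90, -2.05), Δ to BH-03 = (15, 155, -3.95).
∂h/∂x = +0.004748, ∂h/∂y = -0.02594 (det = 7950).
|∇h| = √(0.004748² + -0.02594²) = 0.02637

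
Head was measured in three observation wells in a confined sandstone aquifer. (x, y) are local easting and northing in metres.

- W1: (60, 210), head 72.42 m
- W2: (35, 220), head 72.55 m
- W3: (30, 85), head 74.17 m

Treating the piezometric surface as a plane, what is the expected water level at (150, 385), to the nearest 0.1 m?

Differences from W1: to W2 (Δx, Δy, Δh) = (-25, 10, +0.13); to W3 = (-30, -125, +1.75).
Solve a·Δx + b·Δy = Δh: det = (-25)·(-125) − (-30)·10 = 3425.
∂h/∂x = [(+0.13)·(-125) − (+1.75)·10] / 3425 = -0.009854
∂h/∂y = [(-25)·(+1.75) − (-30)·(+0.13)] / 3425 = -0.01164
h(150, 385) = 72.42 + (-0.009854)·(90) + (-0.01164)·(175) = 72.42 -0.887 -2.036 = 69.497 m.

69.5 m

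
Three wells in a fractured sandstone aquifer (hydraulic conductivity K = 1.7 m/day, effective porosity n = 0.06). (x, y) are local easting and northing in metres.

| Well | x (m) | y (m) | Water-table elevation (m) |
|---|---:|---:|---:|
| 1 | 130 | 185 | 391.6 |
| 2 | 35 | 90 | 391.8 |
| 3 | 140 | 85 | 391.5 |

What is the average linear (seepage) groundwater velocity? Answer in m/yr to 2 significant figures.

30 m/yr

With h = a·x + b·y + c and 1 as origin, the differences give:
  (-95)·a + (-95)·b = +0.2
  10·a + (-100)·b = -0.1
Eliminate b (×(-100) and ×(-95), subtract): 10450·a = -29.50 → a = ∂h/∂x = -0.002823
Back-substitute: b = ∂h/∂y = +0.0007177.
|∇h| = √(-0.002823² + 0.0007177²) = 0.002913
Seepage velocity v = K·i/n = 1.7 × 0.002913 / 0.06 = 0.08253 m/day = 30.14 m/yr.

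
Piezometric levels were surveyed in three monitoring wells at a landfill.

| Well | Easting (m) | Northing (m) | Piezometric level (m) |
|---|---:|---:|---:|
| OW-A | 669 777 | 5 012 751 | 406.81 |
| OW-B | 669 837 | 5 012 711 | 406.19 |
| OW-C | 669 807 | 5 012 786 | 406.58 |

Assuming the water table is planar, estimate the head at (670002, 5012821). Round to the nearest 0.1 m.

404.8 m

Taking OW-A as reference: OW-B−OW-A = (60, -40, -0.62); OW-C−OW-A = (30, 35, -0.23).
Solve a·Δx + b·Δy = Δh: det = 60·35 − 30·(-40) = 3300.
∂h/∂x = [(-0.62)·35 − (-0.23)·(-40)] / 3300 = -0.009364
∂h/∂y = [60·(-0.23) − 30·(-0.62)] / 3300 = +0.001455
h(670002, 5012821) = 406.81 + (-0.009364)·(225) + (+0.001455)·(70) = 406.81 -2.107 +0.102 = 404.805 m.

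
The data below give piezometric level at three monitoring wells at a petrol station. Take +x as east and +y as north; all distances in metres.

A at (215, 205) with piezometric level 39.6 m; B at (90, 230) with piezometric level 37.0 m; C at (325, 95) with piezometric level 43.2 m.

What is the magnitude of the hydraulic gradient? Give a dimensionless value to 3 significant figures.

0.0232

With h = a·x + b·y + c and A as origin, the differences give:
  (-125)·a + 25·b = -2.6
  110·a + (-110)·b = +3.6
Eliminate b (×(-110) and ×25, subtract): 11000·a = 196.00 → a = ∂h/∂x = +0.01782
Back-substitute: b = ∂h/∂y = -0.01491.
|∇h| = √(0.01782² + -0.01491²) = 0.02323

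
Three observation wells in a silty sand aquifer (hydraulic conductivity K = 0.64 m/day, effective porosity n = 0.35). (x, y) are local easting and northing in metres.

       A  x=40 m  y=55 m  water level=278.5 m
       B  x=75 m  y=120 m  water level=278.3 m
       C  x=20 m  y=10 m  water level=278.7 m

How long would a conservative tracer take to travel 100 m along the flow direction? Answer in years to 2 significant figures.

8.2 years

With h = a·x + b·y + c and A as origin, the differences give:
  35·a + 65·b = -0.2
  (-20)·a + (-45)·b = +0.2
Eliminate b (×(-45) and ×65, subtract): -275·a = -4.00 → a = ∂h/∂x = +0.01455
Back-substitute: b = ∂h/∂y = -0.01091.
|∇h| = √(0.01455² + -0.01091²) = 0.01819
Seepage velocity v = K·i/n = 0.64 × 0.01819 / 0.35 = 0.03326 m/day.
t = 100 / 0.03326 = 3007 days = 8.23 years.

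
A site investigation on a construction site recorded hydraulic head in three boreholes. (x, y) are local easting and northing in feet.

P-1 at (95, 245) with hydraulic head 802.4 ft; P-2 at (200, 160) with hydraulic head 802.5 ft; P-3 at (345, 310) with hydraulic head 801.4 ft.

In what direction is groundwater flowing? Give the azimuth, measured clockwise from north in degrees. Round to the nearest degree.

Taking P-1 as reference: P-2−P-1 = (105, -85, +0.1); P-3−P-1 = (250, 65, -1.0).
Determinant of the coordinate differences = 105·65 − 250·(-85) = 28075.
∂h/∂x = [(+0.1)·65 − (-1.0)·(-85)] / 28075 = -0.002796
∂h/∂y = [105·(-1.0) − 250·(+0.1)] / 28075 = -0.004630
Flow direction (−∇h) has components (+0.002796 E, +0.004630 N).
Azimuth = atan2(E, N) = atan2(+0.002796, +0.004630) = 31.1° ≈ 031°.

031°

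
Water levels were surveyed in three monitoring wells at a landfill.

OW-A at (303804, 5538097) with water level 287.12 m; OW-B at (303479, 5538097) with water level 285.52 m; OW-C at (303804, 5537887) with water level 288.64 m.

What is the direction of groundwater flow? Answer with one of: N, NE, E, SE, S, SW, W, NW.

∂h/∂x = (285.52 − 287.12) / (303479 − 303804) = +0.004923
∂h/∂y = (288.64 − 287.12) / (5537887 − 5538097) = -0.007238
Flow = −∇h = (-0.004923 east, +0.007238 north), which points northwest.

NW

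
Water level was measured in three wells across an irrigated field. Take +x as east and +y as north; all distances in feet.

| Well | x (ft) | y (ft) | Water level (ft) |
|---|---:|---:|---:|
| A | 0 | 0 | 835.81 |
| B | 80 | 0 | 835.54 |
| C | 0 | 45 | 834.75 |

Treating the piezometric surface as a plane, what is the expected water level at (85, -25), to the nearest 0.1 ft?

836.1 ft

∂h/∂x = (835.54 − 835.81) / (80 − 0) = -0.003375
∂h/∂y = (834.75 − 835.81) / (45 − 0) = -0.02356
h(85, -25) = 835.81 + (-0.003375)·(85) + (-0.02356)·(-25) = 835.81 -0.287 +0.589 = 836.112 ft.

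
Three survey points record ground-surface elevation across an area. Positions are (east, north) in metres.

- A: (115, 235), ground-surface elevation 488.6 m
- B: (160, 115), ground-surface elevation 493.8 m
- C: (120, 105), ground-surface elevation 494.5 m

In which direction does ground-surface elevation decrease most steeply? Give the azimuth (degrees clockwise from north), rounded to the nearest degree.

Differences from A: to B (Δx, Δy, Δh) = (45, -120, +5.2); to C = (5, -130, +5.9).
Determinant of the coordinate differences = 45·(-130) − 5·(-120) = -5250.
∂z/∂x = [(+5.2)·(-130) − (+5.9)·(-120)] / -5250 = -0.006095
∂z/∂y = [45·(+5.9) − 5·(+5.2)] / -5250 = -0.04562
Steepest decrease is along −∇f: components (+0.006095 E, +0.04562 N).
Azimuth = atan2(+0.006095, +0.04562) = 7.6° ≈ 008°.

008°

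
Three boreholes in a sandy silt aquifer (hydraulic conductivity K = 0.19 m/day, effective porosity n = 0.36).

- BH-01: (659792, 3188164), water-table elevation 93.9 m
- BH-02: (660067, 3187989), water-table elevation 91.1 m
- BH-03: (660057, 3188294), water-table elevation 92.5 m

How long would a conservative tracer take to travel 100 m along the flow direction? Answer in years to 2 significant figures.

Differences from BH-01: to BH-02 (Δx, Δy, Δh) = (275, -175, -2.8); to BH-03 = (265, 130, -1.4).
Solve a·Δx + b·Δy = Δh: det = 275·130 − 265·(-175) = 82125.
∂h/∂x = [(-2.8)·130 − (-1.4)·(-175)] / 82125 = -0.007416
∂h/∂y = [275·(-1.4) − 265·(-2.8)] / 82125 = +0.004347
|∇h| = √(-0.007416² + 0.004347²) = 0.008596
Seepage velocity v = K·i/n = 0.19 × 0.008596 / 0.36 = 0.004537 m/day.
t = 100 / 0.004537 = 2.204e+04 days = 60.3 years.

60 years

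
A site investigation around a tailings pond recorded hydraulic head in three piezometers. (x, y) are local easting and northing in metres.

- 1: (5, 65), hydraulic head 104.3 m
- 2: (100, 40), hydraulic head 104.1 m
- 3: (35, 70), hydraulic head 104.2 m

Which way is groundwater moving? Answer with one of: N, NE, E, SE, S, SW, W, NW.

NE

Taking 1 as reference: 2−1 = (95, -25, -0.2); 3−1 = (30, 5, -0.1).
Determinant of the coordinate differences = 95·5 − 30·(-25) = 1225.
∂h/∂x = [(-0.2)·5 − (-0.1)·(-25)] / 1225 = -0.002857
∂h/∂y = [95·(-0.1) − 30·(-0.2)] / 1225 = -0.002857
Flow = −∇h = (+0.002857 east, +0.002857 north), which points northeast.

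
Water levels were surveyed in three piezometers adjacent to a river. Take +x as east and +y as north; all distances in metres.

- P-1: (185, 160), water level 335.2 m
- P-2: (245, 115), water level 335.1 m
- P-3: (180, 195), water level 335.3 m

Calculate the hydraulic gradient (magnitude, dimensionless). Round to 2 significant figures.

Taking P-1 as reference: P-2−P-1 = (60, -45, -0.1); P-3−P-1 = (-5, 35, +0.1).
Determinant of the coordinate differences = 60·35 − (-5)·(-45) = 1875.
∂h/∂x = [(-0.1)·35 − (+0.1)·(-45)] / 1875 = +0.0005333
∂h/∂y = [60·(+0.1) − (-5)·(-0.1)] / 1875 = +0.002933
|∇h| = √(0.0005333² + 0.002933²) = 0.002981

0.0030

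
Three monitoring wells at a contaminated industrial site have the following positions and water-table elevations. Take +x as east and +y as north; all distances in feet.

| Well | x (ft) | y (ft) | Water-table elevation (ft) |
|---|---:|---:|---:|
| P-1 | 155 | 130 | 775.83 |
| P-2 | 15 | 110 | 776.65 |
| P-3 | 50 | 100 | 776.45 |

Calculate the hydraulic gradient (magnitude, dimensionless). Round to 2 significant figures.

Taking P-1 as reference: P-2−P-1 = (-140, -20, +0.82); P-3−P-1 = (-105, -30, +0.62).
Determinant of the coordinate differences = (-140)·(-30) − (-105)·(-20) = 2100.
∂h/∂x = [(+0.82)·(-30) − (+0.62)·(-20)] / 2100 = -0.005810
∂h/∂y = [(-140)·(+0.62) − (-105)·(+0.82)] / 2100 = -0.0003333
|∇h| = √(-0.005810² + -0.0003333²) = 0.00582

0.0058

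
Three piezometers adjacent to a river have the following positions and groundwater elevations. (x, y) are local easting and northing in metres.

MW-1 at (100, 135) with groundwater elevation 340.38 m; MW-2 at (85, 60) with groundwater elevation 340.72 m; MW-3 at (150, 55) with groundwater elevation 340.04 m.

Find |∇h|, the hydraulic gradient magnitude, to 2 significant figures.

With h = a·x + b·y + c and MW-1 as origin, the differences give:
  (-15)·a + (-75)·b = +0.34
  50·a + (-80)·b = -0.34
Eliminate b (×(-80) and ×(-75), subtract): 4950·a = -52.700 → a = ∂h/∂x = -0.01065
Back-substitute: b = ∂h/∂y = -0.002404.
|∇h| = √(-0.01065² + -0.002404²) = 0.01092

0.011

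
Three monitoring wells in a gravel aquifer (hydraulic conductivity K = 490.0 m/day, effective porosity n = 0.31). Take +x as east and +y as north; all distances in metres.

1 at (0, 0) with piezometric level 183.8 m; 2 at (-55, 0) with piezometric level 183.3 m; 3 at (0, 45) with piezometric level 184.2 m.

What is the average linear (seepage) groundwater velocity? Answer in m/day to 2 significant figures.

20 m/day

∂h/∂x = (183.3 − 183.8) / (-55 − 0) = +0.009091
∂h/∂y = (184.2 − 183.8) / (45 − 0) = +0.008889
|∇h| = √(0.009091² + 0.008889²) = 0.01271
Seepage velocity v = K·i/n = 490.0 × 0.01271 / 0.31 = 20.09 m/day.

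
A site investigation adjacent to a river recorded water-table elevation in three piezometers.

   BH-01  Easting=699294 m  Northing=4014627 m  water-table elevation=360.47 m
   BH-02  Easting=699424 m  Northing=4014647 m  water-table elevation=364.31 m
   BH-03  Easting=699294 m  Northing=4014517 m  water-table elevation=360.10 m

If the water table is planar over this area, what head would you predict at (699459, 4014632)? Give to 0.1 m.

With h = a·x + b·y + c and BH-01 as origin, the differences give:
  130·a + 20·b = +3.84
  0·a + (-110)·b = -0.37
Eliminate b (×(-110) and ×20, subtract): -14300·a = -415.000 → a = ∂h/∂x = +0.02902
Back-substitute: b = ∂h/∂y = +0.003364.
h(699459, 4014632) = 360.47 + (+0.02902)·(165) + (+0.003364)·(5) = 360.47 +4.788 +0.017 = 365.275 m.

365.3 m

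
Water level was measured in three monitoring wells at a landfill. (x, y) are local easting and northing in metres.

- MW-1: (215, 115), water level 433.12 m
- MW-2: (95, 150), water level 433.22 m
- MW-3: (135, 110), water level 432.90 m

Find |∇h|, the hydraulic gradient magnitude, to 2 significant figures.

Taking MW-1 as reference: MW-2−MW-1 = (-120, 35, +0.10); MW-3−MW-1 = (-80, -5, -0.22).
Determinant of the coordinate differences = (-120)·(-5) − (-80)·35 = 3400.
∂h/∂x = [(+0.10)·(-5) − (-0.22)·35] / 3400 = +0.002118
∂h/∂y = [(-120)·(-0.22) − (-80)·(+0.10)] / 3400 = +0.01012
|∇h| = √(0.002118² + 0.01012²) = 0.01034

0.010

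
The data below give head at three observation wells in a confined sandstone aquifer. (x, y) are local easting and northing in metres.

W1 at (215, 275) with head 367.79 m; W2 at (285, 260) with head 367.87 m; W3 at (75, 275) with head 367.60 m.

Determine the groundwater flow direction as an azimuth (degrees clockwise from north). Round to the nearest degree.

With h = a·x + b·y + c and W1 as origin, the differences give:
  70·a + (-15)·b = +0.08
  (-140)·a + 0·b = -0.19
Eliminate b (×0 and ×(-15), subtract): -2100·a = -2.850 → a = ∂h/∂x = +0.001357
Back-substitute: b = ∂h/∂y = +0.001000.
Flow direction (−∇h) has components (-0.001357 E, -0.001000 N).
Azimuth = atan2(E, N) = atan2(-0.001357, -0.001000) = 233.6° ≈ 234°.

234°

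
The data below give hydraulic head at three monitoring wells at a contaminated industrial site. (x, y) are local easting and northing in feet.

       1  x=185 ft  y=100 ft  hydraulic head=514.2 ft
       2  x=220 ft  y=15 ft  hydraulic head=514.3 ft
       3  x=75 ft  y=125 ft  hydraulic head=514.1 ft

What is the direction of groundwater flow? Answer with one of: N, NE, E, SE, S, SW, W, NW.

With h = a·x + b·y + c and 1 as origin, the differences give:
  35·a + (-85)·b = +0.1
  (-110)·a + 25·b = -0.1
Eliminate b (×25 and ×(-85), subtract): -8475·a = -6.00 → a = ∂h/∂x = +0.0007080
Back-substitute: b = ∂h/∂y = -0.0008850.
Flow = −∇h = (-0.0007080 east, +0.0008850 north), which points northwest.

NW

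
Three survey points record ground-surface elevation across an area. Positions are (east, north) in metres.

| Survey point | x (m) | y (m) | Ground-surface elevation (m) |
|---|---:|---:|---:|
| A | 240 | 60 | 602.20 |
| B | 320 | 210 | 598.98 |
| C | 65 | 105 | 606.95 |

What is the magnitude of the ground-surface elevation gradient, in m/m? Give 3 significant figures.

0.0294 m/m

Taking A as reference: B−A = (80, 150, -3.22); C−A = (-175, 45, +4.75).
Solve a·Δx + b·Δy = Δz: det = 80·45 − (-175)·150 = 29850.
∂z/∂x = [(-3.22)·45 − (+4.75)·150] / 29850 = -0.02872
∂z/∂y = [80·(+4.75) − (-175)·(-3.22)] / 29850 = -0.006147
|∇f| = √(-0.02872² + -0.006147²) = 0.02937 m/m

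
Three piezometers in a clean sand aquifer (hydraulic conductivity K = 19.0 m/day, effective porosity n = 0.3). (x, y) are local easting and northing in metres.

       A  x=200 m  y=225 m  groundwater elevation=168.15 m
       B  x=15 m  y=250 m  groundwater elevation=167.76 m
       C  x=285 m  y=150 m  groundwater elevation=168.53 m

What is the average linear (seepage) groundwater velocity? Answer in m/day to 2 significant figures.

Differences from A: to B (Δx, Δy, Δh) = (-185, 25, -0.39); to C = (85, -75, +0.38).
Solve a·Δx + b·Δy = Δh: det = (-185)·(-75) − 85·25 = 11750.
∂h/∂x = [(-0.39)·(-75) − (+0.38)·25] / 11750 = +0.001681
∂h/∂y = [(-185)·(+0.38) − 85·(-0.39)] / 11750 = -0.003162
|∇h| = √(0.001681² + -0.003162²) = 0.003581
Seepage velocity v = K·i/n = 19.0 × 0.003581 / 0.3 = 0.2268 m/day.

0.23 m/day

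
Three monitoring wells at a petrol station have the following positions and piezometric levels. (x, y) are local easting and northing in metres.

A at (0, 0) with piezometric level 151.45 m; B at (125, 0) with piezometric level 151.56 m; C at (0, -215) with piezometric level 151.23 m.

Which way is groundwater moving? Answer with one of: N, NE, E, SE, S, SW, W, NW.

∂h/∂x = (151.56 − 151.45) / (125 − 0) = +0.0008800
∂h/∂y = (151.23 − 151.45) / (-215 − 0) = +0.001023
Flow = −∇h = (-0.0008800 east, -0.001023 north), which points southwest.

SW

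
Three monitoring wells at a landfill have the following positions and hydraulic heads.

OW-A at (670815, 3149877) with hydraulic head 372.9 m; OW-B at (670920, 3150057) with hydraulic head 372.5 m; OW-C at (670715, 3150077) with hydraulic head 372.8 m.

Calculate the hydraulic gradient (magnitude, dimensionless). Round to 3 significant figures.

0.00205

Differences from OW-A: to OW-B (Δx, Δy, Δh) = (105, 180, -0.4); to OW-C = (-100, 200, -0.1).
Solve a·Δx + b·Δy = Δh: det = 105·200 − (-100)·180 = 39000.
∂h/∂x = [(-0.4)·200 − (-0.1)·180] / 39000 = -0.001590
∂h/∂y = [105·(-0.1) − (-100)·(-0.4)] / 39000 = -0.001295
|∇h| = √(-0.001590² + -0.001295²) = 0.002051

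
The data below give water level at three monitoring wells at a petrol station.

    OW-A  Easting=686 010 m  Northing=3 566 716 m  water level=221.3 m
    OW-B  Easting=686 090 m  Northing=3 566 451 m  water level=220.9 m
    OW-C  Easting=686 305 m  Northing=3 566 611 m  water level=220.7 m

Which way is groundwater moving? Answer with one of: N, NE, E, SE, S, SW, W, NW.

SE

With h = a·x + b·y + c and OW-A as origin, the differences give:
  80·a + (-265)·b = -0.4
  295·a + (-105)·b = -0.6
Eliminate b (×(-105) and ×(-265), subtract): 69775·a = -117.00 → a = ∂h/∂x = -0.001677
Back-substitute: b = ∂h/∂y = +0.001003.
Flow = −∇h = (+0.001677 east, -0.001003 north), which points southeast.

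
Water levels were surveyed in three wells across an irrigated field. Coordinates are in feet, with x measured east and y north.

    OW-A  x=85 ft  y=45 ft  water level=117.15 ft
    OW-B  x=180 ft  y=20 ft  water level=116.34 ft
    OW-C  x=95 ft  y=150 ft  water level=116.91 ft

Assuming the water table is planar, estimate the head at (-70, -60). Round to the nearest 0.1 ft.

With h = a·x + b·y + c and OW-A as origin, the differences give:
  95·a + (-25)·b = -0.81
  10·a + 105·b = -0.24
Eliminate b (×105 and ×(-25), subtract): 10225·a = -91.050 → a = ∂h/∂x = -0.008905
Back-substitute: b = ∂h/∂y = -0.001438.
h(-70, -60) = 117.15 + (-0.008905)·(-155) + (-0.001438)·(-105) = 117.15 +1.380 +0.151 = 118.681 ft.

118.7 ft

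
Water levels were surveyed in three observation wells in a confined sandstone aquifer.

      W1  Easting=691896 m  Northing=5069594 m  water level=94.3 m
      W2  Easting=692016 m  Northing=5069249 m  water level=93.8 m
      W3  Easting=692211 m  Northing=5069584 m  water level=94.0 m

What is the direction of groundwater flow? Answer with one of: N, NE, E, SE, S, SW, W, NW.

With h = a·x + b·y + c and W1 as origin, the differences give:
  120·a + (-345)·b = -0.5
  315·a + (-10)·b = -0.3
Eliminate b (×(-10) and ×(-345), subtract): 107475·a = -98.50 → a = ∂h/∂x = -0.0009165
Back-substitute: b = ∂h/∂y = +0.001130.
Flow = −∇h = (+0.0009165 east, -0.001130 north), which points southeast.

SE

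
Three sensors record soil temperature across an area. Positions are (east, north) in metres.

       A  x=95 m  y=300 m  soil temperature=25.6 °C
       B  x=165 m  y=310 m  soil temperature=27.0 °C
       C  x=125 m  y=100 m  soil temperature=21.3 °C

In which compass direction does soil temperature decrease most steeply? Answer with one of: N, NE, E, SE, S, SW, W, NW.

SW

Taking A as reference: B−A = (70, 10, +1.4); C−A = (30, -200, -4.3).
Solve a·Δx + b·Δy = ΔT: det = 70·(-200) − 30·10 = -14300.
∂T/∂x = [(+1.4)·(-200) − (-4.3)·10] / -14300 = +0.01657
∂T/∂y = [70·(-4.3) − 30·(+1.4)] / -14300 = +0.02399
Steepest decrease is along −∇f = (-0.01657 E, -0.02399 N) → southwest.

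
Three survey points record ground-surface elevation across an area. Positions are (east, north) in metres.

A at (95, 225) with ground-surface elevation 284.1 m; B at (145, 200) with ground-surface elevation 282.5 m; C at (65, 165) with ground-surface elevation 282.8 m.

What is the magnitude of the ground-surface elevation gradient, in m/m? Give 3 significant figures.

With z = a·x + b·y + c and A as origin, the differences give:
  50·a + (-25)·b = -1.6
  (-30)·a + (-60)·b = -1.3
Eliminate b (×(-60) and ×(-25), subtract): -3750·a = 63.50 → a = ∂z/∂x = -0.01693
Back-substitute: b = ∂z/∂y = +0.03013.
|∇f| = √(-0.01693² + 0.03013²) = 0.03456 m/m

0.0346 m/m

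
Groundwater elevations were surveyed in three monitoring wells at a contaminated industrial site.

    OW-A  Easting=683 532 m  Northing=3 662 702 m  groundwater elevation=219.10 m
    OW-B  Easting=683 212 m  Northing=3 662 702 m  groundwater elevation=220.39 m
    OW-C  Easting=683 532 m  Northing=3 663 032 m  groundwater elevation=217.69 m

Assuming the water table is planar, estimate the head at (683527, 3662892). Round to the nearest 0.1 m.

218.3 m

∂h/∂x = (220.39 − 219.10) / (683212 − 683532) = -0.004031
∂h/∂y = (217.69 − 219.10) / (3663032 − 3662702) = -0.004273
h(683527, 3662892) = 219.10 + (-0.004031)·(-5) + (-0.004273)·(190) = 219.10 +0.020 -0.812 = 218.308 m.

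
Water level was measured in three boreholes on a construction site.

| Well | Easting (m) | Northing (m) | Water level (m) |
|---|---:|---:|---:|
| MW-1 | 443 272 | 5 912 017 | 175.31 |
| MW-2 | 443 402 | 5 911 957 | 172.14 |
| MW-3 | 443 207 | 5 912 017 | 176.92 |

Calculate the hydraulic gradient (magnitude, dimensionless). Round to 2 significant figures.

Taking MW-1 as reference: MW-2−MW-1 = (130, -60, -3.17); MW-3−MW-1 = (-65, 0, +1.61).
Solve a·Δx + b·Δy = Δh: det = 130·0 − (-65)·(-60) = -3900.
∂h/∂x = [(-3.17)·0 − (+1.61)·(-60)] / -3900 = -0.02477
∂h/∂y = [130·(+1.61) − (-65)·(-3.17)] / -3900 = -0.0008333
|∇h| = √(-0.02477² + -0.0008333²) = 0.02478

0.025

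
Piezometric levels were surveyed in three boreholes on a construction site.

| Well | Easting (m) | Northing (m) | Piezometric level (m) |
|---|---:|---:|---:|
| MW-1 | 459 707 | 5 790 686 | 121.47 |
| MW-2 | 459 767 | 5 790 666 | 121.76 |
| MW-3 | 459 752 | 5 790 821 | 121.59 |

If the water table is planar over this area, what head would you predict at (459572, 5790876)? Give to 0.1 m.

Differences from MW-1: to MW-2 (Δx, Δy, Δh) = (60, -20, +0.29); to MW-3 = (45, 135, +0.12).
Determinant of the coordinate differences = 60·135 − 45·(-20) = 9000.
∂h/∂x = [(+0.29)·135 − (+0.12)·(-20)] / 9000 = +0.004617
∂h/∂y = [60·(+0.12) − 45·(+0.29)] / 9000 = -0.0006500
h(459572, 5790876) = 121.47 + (+0.004617)·(-135) + (-0.0006500)·(190) = 121.47 -0.623 -0.124 = 120.723 m.

120.7 m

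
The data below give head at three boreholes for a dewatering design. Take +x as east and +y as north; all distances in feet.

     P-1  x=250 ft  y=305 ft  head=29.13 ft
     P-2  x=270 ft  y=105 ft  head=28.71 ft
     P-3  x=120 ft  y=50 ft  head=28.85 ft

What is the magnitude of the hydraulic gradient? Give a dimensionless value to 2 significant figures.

0.0025

Three-point gradient (reference P-1): Δ to P-2 = (20, -200, -0.42), Δ to P-3 = (-130, -255, -0.28).
∂h/∂x = -0.001643, ∂h/∂y = +0.001936 (det = -31100).
|∇h| = √(-0.001643² + 0.001936²) = 0.002539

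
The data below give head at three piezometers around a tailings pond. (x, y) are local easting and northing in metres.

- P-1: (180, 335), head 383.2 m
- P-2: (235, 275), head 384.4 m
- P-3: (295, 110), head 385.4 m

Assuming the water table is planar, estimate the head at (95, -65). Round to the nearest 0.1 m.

379.8 m

Differences from P-1: to P-2 (Δx, Δy, Δh) = (55, -60, +1.2); to P-3 = (115, -225, +2.2).
Solve a·Δx + b·Δy = Δh: det = 55·(-225) − 115·(-60) = -5475.
∂h/∂x = [(+1.2)·(-225) − (+2.2)·(-60)] / -5475 = +0.02521
∂h/∂y = [55·(+2.2) − 115·(+1.2)] / -5475 = +0.003105
h(95, -65) = 383.2 + (+0.02521)·(-85) + (+0.003105)·(-400) = 383.2 -2.142 -1.242 = 379.816 m.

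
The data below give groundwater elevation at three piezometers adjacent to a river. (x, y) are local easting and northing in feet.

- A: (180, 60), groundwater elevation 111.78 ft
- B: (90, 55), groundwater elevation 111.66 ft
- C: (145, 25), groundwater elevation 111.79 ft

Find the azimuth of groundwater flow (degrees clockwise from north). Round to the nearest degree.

With h = a·x + b·y + c and A as origin, the differences give:
  (-90)·a + (-5)·b = -0.12
  (-35)·a + (-35)·b = +0.01
Eliminate b (×(-35) and ×(-5), subtract): 2975·a = 4.250 → a = ∂h/∂x = +0.001429
Back-substitute: b = ∂h/∂y = -0.001714.
Flow direction (−∇h) has components (-0.001429 E, +0.001714 N).
Azimuth = atan2(E, N) = atan2(-0.001429, +0.001714) = 320.2° ≈ 320°.

320°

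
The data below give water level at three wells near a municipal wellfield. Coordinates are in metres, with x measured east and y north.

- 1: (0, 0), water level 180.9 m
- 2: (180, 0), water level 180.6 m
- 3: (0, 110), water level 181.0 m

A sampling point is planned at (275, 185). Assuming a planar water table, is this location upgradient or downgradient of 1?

downgradient

∂h/∂x = (180.6 − 180.9) / (180 − 0) = -0.001667
∂h/∂y = (181.0 − 180.9) / (110 − 0) = +0.0009091
Head at (275, 185) = 180.9 + (-0.001667)·(275) + (+0.0009091)·(185) = 180.61 m.
That is lower than the 180.9 m at 1, so the point is downgradient.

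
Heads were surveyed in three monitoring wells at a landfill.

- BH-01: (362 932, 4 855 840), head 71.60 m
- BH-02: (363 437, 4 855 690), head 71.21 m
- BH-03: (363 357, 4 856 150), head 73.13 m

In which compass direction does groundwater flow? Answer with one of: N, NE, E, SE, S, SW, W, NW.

S

With h = a·x + b·y + c and BH-01 as origin, the differences give:
  505·a + (-150)·b = -0.39
  425·a + 310·b = +1.53
Eliminate b (×310 and ×(-150), subtract): 220300·a = 108.600 → a = ∂h/∂x = +0.0004930
Back-substitute: b = ∂h/∂y = +0.004260.
Flow = −∇h = (-0.0004930 east, -0.004260 north), which points south.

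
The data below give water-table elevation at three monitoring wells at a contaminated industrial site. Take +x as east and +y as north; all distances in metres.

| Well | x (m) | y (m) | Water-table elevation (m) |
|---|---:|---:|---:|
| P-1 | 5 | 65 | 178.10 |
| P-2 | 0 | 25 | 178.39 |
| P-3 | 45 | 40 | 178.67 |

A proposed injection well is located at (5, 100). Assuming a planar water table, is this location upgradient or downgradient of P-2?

downgradient

Differences from P-1: to P-2 (Δx, Δy, Δh) = (-5, -40, +0.29); to P-3 = (40, -25, +0.57).
Solve a·Δx + b·Δy = Δh: det = (-5)·(-25) − 40·(-40) = 1725.
∂h/∂x = [(+0.29)·(-25) − (+0.57)·(-40)] / 1725 = +0.009014
∂h/∂y = [(-5)·(+0.57) − 40·(+0.29)] / 1725 = -0.008377
Head at (5, 100) = 178.10 + (+0.009014)·(0) + (-0.008377)·(35) = 177.81 m.
That is lower than the 178.39 m at P-2, so the point is downgradient.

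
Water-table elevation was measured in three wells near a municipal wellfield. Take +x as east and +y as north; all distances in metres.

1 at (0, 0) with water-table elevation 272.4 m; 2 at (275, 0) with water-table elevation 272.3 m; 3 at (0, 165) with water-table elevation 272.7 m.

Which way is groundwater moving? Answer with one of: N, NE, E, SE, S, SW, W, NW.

S

∂h/∂x = (272.3 − 272.4) / (275 − 0) = -0.0003636
∂h/∂y = (272.7 − 272.4) / (165 − 0) = +0.001818
Flow = −∇h = (+0.0003636 east, -0.001818 north), which points south.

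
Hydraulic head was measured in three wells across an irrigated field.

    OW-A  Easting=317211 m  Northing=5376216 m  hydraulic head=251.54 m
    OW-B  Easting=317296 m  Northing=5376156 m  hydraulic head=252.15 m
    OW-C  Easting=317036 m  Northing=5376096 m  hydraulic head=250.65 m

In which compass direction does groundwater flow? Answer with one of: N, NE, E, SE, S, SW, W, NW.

W

Differences from OW-A: to OW-B (Δx, Δy, Δh) = (85, -60, +0.61); to OW-C = (-175, -120, -0.89).
Solve a·Δx + b·Δy = Δh: det = 85·(-120) − (-175)·(-60) = -20700.
∂h/∂x = [(+0.61)·(-120) − (-0.89)·(-60)] / -20700 = +0.006116
∂h/∂y = [85·(-0.89) − (-175)·(+0.61)] / -20700 = -0.001502
Flow = −∇h = (-0.006116 east, +0.001502 north), which points west.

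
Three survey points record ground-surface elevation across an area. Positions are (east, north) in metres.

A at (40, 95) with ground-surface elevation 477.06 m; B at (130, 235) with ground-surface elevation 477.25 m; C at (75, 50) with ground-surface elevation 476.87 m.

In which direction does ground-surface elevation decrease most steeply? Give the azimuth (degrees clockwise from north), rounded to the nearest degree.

With z = a·x + b·y + c and A as origin, the differences give:
  90·a + 140·b = +0.19
  35·a + (-45)·b = -0.19
Eliminate b (×(-45) and ×140, subtract): -8950·a = 18.050 → a = ∂z/∂x = -0.002017
Back-substitute: b = ∂z/∂y = +0.002654.
Steepest decrease is along −∇f: components (+0.002017 E, -0.002654 N).
Azimuth = atan2(+0.002017, -0.002654) = 142.8° ≈ 143°.

143°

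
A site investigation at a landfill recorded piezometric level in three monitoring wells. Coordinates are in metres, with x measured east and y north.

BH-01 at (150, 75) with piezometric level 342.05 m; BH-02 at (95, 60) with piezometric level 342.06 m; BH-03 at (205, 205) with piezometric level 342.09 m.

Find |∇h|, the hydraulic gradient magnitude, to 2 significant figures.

Differences from BH-01: to BH-02 (Δx, Δy, Δh) = (-55, -15, +0.01); to BH-03 = (55, 130, +0.04).
Determinant of the coordinate differences = (-55)·130 − 55·(-15) = -6325.
∂h/∂x = [(+0.01)·130 − (+0.04)·(-15)] / -6325 = -0.0003004
∂h/∂y = [(-55)·(+0.04) − 55·(+0.01)] / -6325 = +0.0004348
|∇h| = √(-0.0003004² + 0.0004348²) = 0.0005285

0.00053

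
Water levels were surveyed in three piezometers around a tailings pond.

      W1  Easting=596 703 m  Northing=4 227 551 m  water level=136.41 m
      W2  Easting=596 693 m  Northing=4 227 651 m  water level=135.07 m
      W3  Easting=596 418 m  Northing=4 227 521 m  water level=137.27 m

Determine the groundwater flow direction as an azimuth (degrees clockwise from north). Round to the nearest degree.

Taking W1 as reference: W2−W1 = (-10, 100, -1.34); W3−W1 = (-285, -30, +0.86).
Solve a·Δx + b·Δy = Δh: det = (-10)·(-30) − (-285)·100 = 28800.
∂h/∂x = [(-1.34)·(-30) − (+0.86)·100] / 28800 = -0.001590
∂h/∂y = [(-10)·(+0.86) − (-285)·(-1.34)] / 28800 = -0.01356
Flow direction (−∇h) has components (+0.001590 E, +0.01356 N).
Azimuth = atan2(E, N) = atan2(+0.001590, +0.01356) = 6.7° ≈ 007°.

007°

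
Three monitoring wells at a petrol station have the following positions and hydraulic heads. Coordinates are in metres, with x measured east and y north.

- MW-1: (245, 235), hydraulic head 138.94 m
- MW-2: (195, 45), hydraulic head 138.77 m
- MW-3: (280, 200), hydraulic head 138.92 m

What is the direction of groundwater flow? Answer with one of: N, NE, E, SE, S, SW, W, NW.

With h = a·x + b·y + c and MW-1 as origin, the differences give:
  (-50)·a + (-190)·b = -0.17
  35·a + (-35)·b = -0.02
Eliminate b (×(-35) and ×(-190), subtract): 8400·a = 2.150 → a = ∂h/∂x = +0.0002560
Back-substitute: b = ∂h/∂y = +0.0008274.
Flow = −∇h = (-0.0002560 east, -0.0008274 north), which points south.

S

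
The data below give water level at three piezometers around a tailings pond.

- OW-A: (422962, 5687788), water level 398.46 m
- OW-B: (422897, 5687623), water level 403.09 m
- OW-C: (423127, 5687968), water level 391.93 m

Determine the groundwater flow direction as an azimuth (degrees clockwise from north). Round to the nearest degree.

036°

Differences from OW-A: to OW-B (Δx, Δy, Δh) = (-65, -165, +4.63); to OW-C = (165, 180, -6.53).
Determinant of the coordinate differences = (-65)·180 − 165·(-165) = 15525.
∂h/∂x = [(+4.63)·180 − (-6.53)·(-165)] / 15525 = -0.01572
∂h/∂y = [(-65)·(-6.53) − 165·(+4.63)] / 15525 = -0.02187
Flow direction (−∇h) has components (+0.01572 E, +0.02187 N).
Azimuth = atan2(E, N) = atan2(+0.01572, +0.02187) = 35.7° ≈ 036°.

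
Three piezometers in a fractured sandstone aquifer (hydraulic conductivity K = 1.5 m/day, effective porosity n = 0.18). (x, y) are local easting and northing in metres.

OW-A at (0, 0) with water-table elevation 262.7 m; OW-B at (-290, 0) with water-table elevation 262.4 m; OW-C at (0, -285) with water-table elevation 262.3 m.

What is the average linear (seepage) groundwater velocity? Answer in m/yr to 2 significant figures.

∂h/∂x = (262.4 − 262.7) / (-290 − 0) = +0.001034
∂h/∂y = (262.3 − 262.7) / (-285 − 0) = +0.001404
|∇h| = √(0.001034² + 0.001404²) = 0.001744
Seepage velocity v = K·i/n = 1.5 × 0.001744 / 0.18 = 0.01453 m/day = 5.307 m/yr.

5.3 m/yr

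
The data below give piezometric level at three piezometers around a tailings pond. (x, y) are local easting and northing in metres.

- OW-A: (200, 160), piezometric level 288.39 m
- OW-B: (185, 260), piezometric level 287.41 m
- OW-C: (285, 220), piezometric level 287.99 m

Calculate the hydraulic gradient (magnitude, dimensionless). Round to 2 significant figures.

0.0097

With h = a·x + b·y + c and OW-A as origin, the differences give:
  (-15)·a + 100·b = -0.98
  85·a + 60·b = -0.40
Eliminate b (×60 and ×100, subtract): -9400·a = -18.800 → a = ∂h/∂x = +0.002000
Back-substitute: b = ∂h/∂y = -0.009500.
|∇h| = √(0.002000² + -0.009500²) = 0.009708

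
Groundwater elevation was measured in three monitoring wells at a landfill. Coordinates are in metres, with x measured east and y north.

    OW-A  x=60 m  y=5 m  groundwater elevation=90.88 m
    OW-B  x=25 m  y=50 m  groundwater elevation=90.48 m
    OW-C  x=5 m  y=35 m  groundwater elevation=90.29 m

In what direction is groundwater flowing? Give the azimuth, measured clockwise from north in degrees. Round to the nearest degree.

275°

With h = a·x + b·y + c and OW-A as origin, the differences give:
  (-35)·a + 45·b = -0.40
  (-55)·a + 30·b = -0.59
Eliminate b (×30 and ×45, subtract): 1425·a = 14.550 → a = ∂h/∂x = +0.01021
Back-substitute: b = ∂h/∂y = -0.0009474.
Flow direction (−∇h) has components (-0.01021 E, +0.0009474 N).
Azimuth = atan2(E, N) = atan2(-0.01021, +0.0009474) = 275.3° ≈ 275°.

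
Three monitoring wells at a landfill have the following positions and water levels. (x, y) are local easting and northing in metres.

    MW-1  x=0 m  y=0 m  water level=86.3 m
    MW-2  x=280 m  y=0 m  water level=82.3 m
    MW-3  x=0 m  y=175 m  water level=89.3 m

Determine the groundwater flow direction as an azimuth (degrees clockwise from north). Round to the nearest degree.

∂h/∂x = (82.3 − 86.3) / (280 − 0) = -0.01429
∂h/∂y = (89.3 − 86.3) / (175 − 0) = +0.01714
Flow direction (−∇h) has components (+0.01429 E, -0.01714 N).
Azimuth = atan2(E, N) = atan2(+0.01429, -0.01714) = 140.2° ≈ 140°.

140°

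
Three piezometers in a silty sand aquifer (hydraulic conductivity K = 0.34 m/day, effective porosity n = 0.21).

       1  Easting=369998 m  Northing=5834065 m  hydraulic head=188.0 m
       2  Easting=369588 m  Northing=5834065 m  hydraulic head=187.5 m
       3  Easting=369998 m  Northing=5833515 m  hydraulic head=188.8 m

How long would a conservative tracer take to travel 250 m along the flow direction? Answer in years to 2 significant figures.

∂h/∂x = (187.5 − 188.0) / (369588 − 369998) = +0.001220
∂h/∂y = (188.8 − 188.0) / (5833515 − 5834065) = -0.001455
|∇h| = √(0.001220² + -0.001455²) = 0.001899
Seepage velocity v = K·i/n = 0.34 × 0.001899 / 0.21 = 0.003075 m/day.
t = 250 / 0.003075 = 8.13e+04 days = 223 years.

220 years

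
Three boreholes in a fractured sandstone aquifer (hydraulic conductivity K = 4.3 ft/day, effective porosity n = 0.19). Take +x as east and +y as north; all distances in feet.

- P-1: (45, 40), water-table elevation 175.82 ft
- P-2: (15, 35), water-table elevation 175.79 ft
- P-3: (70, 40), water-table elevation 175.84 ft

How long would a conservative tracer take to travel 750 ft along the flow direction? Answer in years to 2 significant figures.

63 years

Three-point gradient (reference P-1): Δ to P-2 = (-30, -5, -0.03), Δ to P-3 = (25, 0, +0.02).
∂h/∂x = +0.0008000, ∂h/∂y = +0.001200 (det = 125).
|∇h| = √(0.0008000² + 0.001200²) = 0.001442
Seepage velocity v = K·i/n = 4.3 × 0.001442 / 0.19 = 0.03263 ft/day.
t = 750 / 0.03263 = 2.298e+04 days = 62.9 years.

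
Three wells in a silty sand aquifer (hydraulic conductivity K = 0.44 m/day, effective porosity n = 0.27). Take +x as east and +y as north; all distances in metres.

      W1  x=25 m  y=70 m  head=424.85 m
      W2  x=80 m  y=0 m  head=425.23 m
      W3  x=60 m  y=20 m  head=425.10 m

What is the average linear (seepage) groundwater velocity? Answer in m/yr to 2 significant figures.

Taking W1 as reference: W2−W1 = (55, -70, +0.38); W3−W1 = (35, -50, +0.25).
Determinant of the coordinate differences = 55·(-50) − 35·(-70) = -300.
∂h/∂x = [(+0.38)·(-50) − (+0.25)·(-70)] / -300 = +0.005000
∂h/∂y = [55·(+0.25) − 35·(+0.38)] / -300 = -0.001500
|∇h| = √(0.005000² + -0.001500²) = 0.00522
Seepage velocity v = K·i/n = 0.44 × 0.00522 / 0.27 = 0.008507 m/day = 3.107 m/yr.

3.1 m/yr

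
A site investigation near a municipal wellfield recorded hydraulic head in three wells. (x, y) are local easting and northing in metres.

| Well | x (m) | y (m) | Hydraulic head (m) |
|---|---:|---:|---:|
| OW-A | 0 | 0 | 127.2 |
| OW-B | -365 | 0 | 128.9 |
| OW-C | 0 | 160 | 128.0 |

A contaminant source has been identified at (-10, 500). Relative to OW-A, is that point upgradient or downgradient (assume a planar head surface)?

upgradient

∂h/∂x = (128.9 − 127.2) / (-365 − 0) = -0.004658
∂h/∂y = (128.0 − 127.2) / (160 − 0) = +0.005000
Head at (-10, 500) = 127.2 + (-0.004658)·(-10) + (+0.005000)·(500) = 129.75 m.
That is higher than the 127.2 m at OW-A, so the point is upgradient.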